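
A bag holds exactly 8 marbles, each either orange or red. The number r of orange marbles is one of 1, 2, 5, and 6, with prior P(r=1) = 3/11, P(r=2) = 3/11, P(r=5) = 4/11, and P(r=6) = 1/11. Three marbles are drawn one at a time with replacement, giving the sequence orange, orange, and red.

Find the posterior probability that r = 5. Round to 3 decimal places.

0.645

The likelihood of the observed sequence under each hypothesis: P(data | r = 1) = (1/8)(1/8)(7/8) = 0.013672; P(data | r = 2) = (2/8)(2/8)(6/8) = 0.046875; P(data | r = 5) = (5/8)(5/8)(3/8) = 0.14648; P(data | r = 6) = (6/8)(6/8)(2/8) = 0.14062.
Multiplying each by its prior: 3/11 · 0.013672 = 0.0037287, 3/11 · 0.046875 = 0.012784, 4/11 · 0.14648 = 0.053267, 1/11 · 0.14062 = 0.012784; summing to 0.082564.
So P(r = 5 | data) = (0.053267) / (0.082564) = 0.64516.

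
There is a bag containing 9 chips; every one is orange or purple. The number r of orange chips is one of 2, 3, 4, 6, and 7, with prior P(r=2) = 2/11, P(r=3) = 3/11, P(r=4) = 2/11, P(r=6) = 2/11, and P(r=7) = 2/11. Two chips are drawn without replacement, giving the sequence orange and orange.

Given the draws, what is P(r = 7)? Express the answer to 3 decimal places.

0.442

The likelihood of the observed sequence under each hypothesis: P(data | r = 2) = (2/9)(1/8) = 1/36; P(data | r = 3) = (3/9)(2/8) = 1/12; P(data | r = 4) = (4/9)(3/8) = 1/6; P(data | r = 6) = (6/9)(5/8) = 5/12; P(data | r = 7) = (7/9)(6/8) = 7/12.
Multiplying each by its prior: 2/11 · 1/36 = 1/198, 3/11 · 1/12 = 1/44, 2/11 · 1/6 = 1/33, 2/11 · 5/12 = 5/66, 2/11 · 7/12 = 7/66; with total 95/396.
By Bayes' rule, P(r = 7 | data) = (7/66) / (95/396) = 42/95.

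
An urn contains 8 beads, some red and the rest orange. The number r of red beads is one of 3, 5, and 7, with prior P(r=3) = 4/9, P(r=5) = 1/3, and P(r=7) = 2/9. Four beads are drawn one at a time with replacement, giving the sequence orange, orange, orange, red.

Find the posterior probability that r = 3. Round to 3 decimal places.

0.782

The likelihood of the observed sequence under each hypothesis: P(data | r = 3) = (5/8)(5/8)(5/8)(3/8) = 0.091553; P(data | r = 5) = (3/8)(3/8)(3/8)(5/8) = 0.032959; P(data | r = 7) = (1/8)(1/8)(1/8)(7/8) = 0.001709.
Multiplying each by its prior: 4/9 · 0.091553 = 0.04069, 1/3 · 0.032959 = 0.010986, 2/9 · 0.001709 = 0.00037977; summing to 0.052056.
Therefore the posterior P(r = 3 | data) = (0.04069) / (0.052056) = 0.78166.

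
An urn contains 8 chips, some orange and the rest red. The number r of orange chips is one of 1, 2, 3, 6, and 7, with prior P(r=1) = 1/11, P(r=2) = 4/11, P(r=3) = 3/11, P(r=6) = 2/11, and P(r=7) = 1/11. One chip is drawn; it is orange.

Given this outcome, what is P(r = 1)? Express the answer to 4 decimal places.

Compute the likelihood of this draw for each case: P(data | r = 1) = (1/8) = 1/8; P(data | r = 2) = (2/8) = 1/4; P(data | r = 3) = (3/8) = 3/8; P(data | r = 6) = (6/8) = 3/4; P(data | r = 7) = (7/8) = 7/8.
The prior-weighted likelihoods are 1/11 · 1/8 = 1/88, 4/11 · 1/4 = 1/11, 3/11 · 3/8 = 9/88, 2/11 · 3/4 = 3/22, 1/11 · 7/8 = 7/88; these sum to 37/88.
Hence P(r = 1 | data) = (1/88) / (37/88) = 1/37.

0.0270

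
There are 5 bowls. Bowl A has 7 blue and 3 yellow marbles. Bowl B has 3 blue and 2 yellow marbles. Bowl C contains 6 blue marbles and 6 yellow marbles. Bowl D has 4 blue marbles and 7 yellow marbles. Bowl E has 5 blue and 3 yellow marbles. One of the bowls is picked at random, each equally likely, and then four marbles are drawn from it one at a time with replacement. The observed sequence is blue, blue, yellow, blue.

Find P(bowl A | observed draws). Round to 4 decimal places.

The likelihood of the observed sequence under each hypothesis: P(data | bowl A) = (7/10)(7/10)(3/10)(7/10) = 0.1029; P(data | bowl B) = (3/5)(3/5)(2/5)(3/5) = 0.0864; P(data | bowl C) = (6/12)(6/12)(6/12)(6/12) = 0.0625; P(data | bowl D) = (4/11)(4/11)(7/11)(4/11) = 0.030599; P(data | bowl E) = (5/8)(5/8)(3/8)(5/8) = 0.091553.
Multiplying each by its prior: 1/5 · 0.1029 = 0.02058, 1/5 · 0.0864 = 0.01728, 1/5 · 0.0625 = 0.0125, 1/5 · 0.030599 = 0.0061198, 1/5 · 0.091553 = 0.018311; these sum to 0.07479.
Therefore the posterior P(bowl A | data) = (0.02058) / (0.07479) = 0.27517.

0.2752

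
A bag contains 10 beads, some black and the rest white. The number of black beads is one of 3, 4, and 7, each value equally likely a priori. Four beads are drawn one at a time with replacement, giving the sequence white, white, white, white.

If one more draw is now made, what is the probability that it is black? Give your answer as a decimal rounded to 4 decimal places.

0.3429

Compute the likelihood of the observed sequence for each case: P(data | r = 3) = (7/10)(7/10)(7/10)(7/10) = 0.2401; P(data | r = 4) = (6/10)(6/10)(6/10)(6/10) = 0.1296; P(data | r = 7) = (3/10)(3/10)(3/10)(3/10) = 0.0081.
Multiplying each by its prior: 1/3 · 0.2401 = 0.080033, 1/3 · 0.1296 = 0.0432, 1/3 · 0.0081 = 0.0027; summing to 0.12593.
Dividing through by the total gives posterior P(r = 3 | data) = 0.63552, P(r = 4 | data) = 0.34304, P(r = 7 | data) = 0.02144.
Averaging over the posterior, P(black next | data) = (3/10)(0.63552) + (2/5)(0.34304) + (7/10)(0.02144) = 0.34288.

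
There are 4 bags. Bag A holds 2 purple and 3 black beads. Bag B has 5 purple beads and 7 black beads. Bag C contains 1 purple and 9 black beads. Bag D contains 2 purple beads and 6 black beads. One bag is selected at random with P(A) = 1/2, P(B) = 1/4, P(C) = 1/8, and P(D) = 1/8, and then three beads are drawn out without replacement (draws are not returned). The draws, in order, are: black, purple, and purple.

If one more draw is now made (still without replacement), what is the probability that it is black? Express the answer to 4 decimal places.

0.8909

Compute the likelihood of the observed sequence for each case: P(data | bag A) = (3/5)(2/4)(1/3) = 0.1; P(data | bag B) = (7/12)(5/11)(4/10) = 0.10606; P(data | bag C) = (9/10)(1/9)(0/8) = 0; P(data | bag D) = (6/8)(2/7)(1/6) = 0.035714.
Multiplying each by its prior: 1/2 · 0.1 = 0.05, 1/4 · 0.10606 = 0.026515, 1/8 · 0 = 0, 1/8 · 0.035714 = 0.0044643; summing to 0.080979.
Dividing through by the total gives posterior P(bag A | data) = 0.61744, P(bag B | data) = 0.32743, P(bag C | data) = 0, P(bag D | data) = 0.055129.
So P(black next | data) = Σ P(black next | H) P(H | data) = (1)(0.61744) + (2/3)(0.32743) + (1)(0.055129) = 0.89086.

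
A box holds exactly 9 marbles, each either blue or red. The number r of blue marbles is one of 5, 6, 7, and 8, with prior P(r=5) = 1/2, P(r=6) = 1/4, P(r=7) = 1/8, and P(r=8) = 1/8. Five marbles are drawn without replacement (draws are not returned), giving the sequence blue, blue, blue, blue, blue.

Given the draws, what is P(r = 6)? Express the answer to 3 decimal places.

Compute the likelihood of the observed sequence for each case: P(data | r = 5) = (5/9)(4/8)(3/7)(2/6)(1/5) = 1/126; P(data | r = 6) = (6/9)(5/8)(4/7)(3/6)(2/5) = 1/21; P(data | r = 7) = (7/9)(6/8)(5/7)(4/6)(3/5) = 1/6; P(data | r = 8) = (8/9)(7/8)(6/7)(5/6)(4/5) = 4/9.
Weighting by the prior gives 1/2 · 1/126 = 1/252, 1/4 · 1/21 = 1/84, 1/8 · 1/6 = 1/48, 1/8 · 4/9 = 1/18; these sum to 31/336.
So P(r = 6 | data) = (1/84) / (31/336) = 4/31.

0.129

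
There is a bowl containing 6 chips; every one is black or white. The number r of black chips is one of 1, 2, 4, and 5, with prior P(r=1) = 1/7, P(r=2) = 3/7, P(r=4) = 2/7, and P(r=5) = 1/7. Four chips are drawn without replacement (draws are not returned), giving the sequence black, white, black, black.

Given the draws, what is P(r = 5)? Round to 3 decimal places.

0.385

The likelihood of the observed sequence under each hypothesis: P(data | r = 1) = (1/6)(5/5)(0/4) = 0; P(data | r = 2) = (2/6)(4/5)(1/4)(0/3) = 0; P(data | r = 4) = (4/6)(2/5)(3/4)(2/3) = 2/15; P(data | r = 5) = (5/6)(1/5)(4/4)(3/3) = 1/6.
Multiplying each by its prior: 1/7 · 0 = 0, 3/7 · 0 = 0, 2/7 · 2/15 = 4/105, 1/7 · 1/6 = 1/42; with total 13/210.
So P(r = 5 | data) = (1/42) / (13/210) = 5/13.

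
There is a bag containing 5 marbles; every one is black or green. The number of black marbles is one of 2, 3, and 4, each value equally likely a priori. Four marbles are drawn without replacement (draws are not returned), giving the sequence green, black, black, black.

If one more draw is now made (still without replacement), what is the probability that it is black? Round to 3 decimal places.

The likelihood of the observed sequence under each hypothesis: P(data | r = 2) = (3/5)(2/4)(1/3)(0/2) = 0; P(data | r = 3) = (2/5)(3/4)(2/3)(1/2) = 1/10; P(data | r = 4) = (1/5)(4/4)(3/3)(2/2) = 1/5.
Weighting by the prior gives 1/3 · 0 = 0, 1/3 · 1/10 = 1/30, 1/3 · 1/5 = 1/15; with total 1/10.
The posterior is then P(r = 2 | data) = 0, P(r = 3 | data) = 1/3, P(r = 4 | data) = 2/3.
Averaging over the posterior, P(black next | data) = (0)(1/3) + (1)(2/3) = 2/3.

0.667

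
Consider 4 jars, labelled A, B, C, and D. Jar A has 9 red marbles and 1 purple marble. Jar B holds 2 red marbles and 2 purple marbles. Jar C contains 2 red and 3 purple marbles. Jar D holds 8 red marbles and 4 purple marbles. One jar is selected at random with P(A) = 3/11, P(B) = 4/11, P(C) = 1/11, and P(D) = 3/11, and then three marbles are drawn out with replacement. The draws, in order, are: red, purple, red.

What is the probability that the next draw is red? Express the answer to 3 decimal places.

0.626

Under each hypothesis, the probability of the observed sequence is: P(data | jar A) = (9/10)(1/10)(9/10) = 0.081; P(data | jar B) = (2/4)(2/4)(2/4) = 0.125; P(data | jar C) = (2/5)(3/5)(2/5) = 0.096; P(data | jar D) = (8/12)(4/12)(8/12) = 0.14815.
Weighting by the prior gives 3/11 · 0.081 = 0.022091, 4/11 · 0.125 = 0.045455, 1/11 · 0.096 = 0.0087273, 3/11 · 0.14815 = 0.040404; these sum to 0.11668.
Normalising, the posterior is P(jar A | data) = 0.18933, P(jar B | data) = 0.38958, P(jar C | data) = 0.074799, P(jar D | data) = 0.34629.
Averaging over the posterior, P(red next | data) = (9/10)(0.18933) + (1/2)(0.38958) + (2/5)(0.074799) + (2/3)(0.34629) = 0.62597.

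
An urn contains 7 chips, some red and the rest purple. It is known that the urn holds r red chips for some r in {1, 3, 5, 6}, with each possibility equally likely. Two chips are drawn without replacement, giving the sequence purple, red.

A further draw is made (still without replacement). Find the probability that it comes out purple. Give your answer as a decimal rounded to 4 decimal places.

0.4471

Under each hypothesis, the probability of the observed sequence is: P(data | r = 1) = (6/7)(1/6) = 1/7; P(data | r = 3) = (4/7)(3/6) = 2/7; P(data | r = 5) = (2/7)(5/6) = 5/21; P(data | r = 6) = (1/7)(6/6) = 1/7.
The prior-weighted likelihoods are 1/4 · 1/7 = 1/28, 1/4 · 2/7 = 1/14, 1/4 · 5/21 = 5/84, 1/4 · 1/7 = 1/28; these sum to 17/84.
The posterior is then P(r = 1 | data) = 3/17, P(r = 3 | data) = 6/17, P(r = 5 | data) = 5/17, P(r = 6 | data) = 3/17.
The predictive probability is P(purple next | data) = (1)(3/17) + (3/5)(6/17) + (1/5)(5/17) + (0)(3/17) = 38/85.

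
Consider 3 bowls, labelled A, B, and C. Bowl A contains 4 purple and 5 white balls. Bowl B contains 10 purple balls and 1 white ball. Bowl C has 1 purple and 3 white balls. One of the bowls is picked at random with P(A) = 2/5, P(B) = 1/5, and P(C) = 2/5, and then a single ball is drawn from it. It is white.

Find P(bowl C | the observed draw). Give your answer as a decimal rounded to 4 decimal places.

Compute the likelihood of this draw for each case: P(data | bowl A) = (5/9) = 5/9; P(data | bowl B) = (1/11) = 1/11; P(data | bowl C) = (3/4) = 3/4.
Weighting by the prior gives 2/5 · 5/9 = 2/9, 1/5 · 1/11 = 1/55, 2/5 · 3/4 = 3/10; these sum to 107/198.
By Bayes' rule, P(bowl C | data) = (3/10) / (107/198) = 297/535.

0.5551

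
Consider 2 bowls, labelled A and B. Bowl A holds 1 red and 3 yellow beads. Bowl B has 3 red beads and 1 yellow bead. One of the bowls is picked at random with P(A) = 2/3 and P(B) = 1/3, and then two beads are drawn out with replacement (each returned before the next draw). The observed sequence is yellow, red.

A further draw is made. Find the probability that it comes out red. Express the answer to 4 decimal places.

Under each hypothesis, the probability of the observed sequence is: P(data | bowl A) = (3/4)(1/4) = 3/16; P(data | bowl B) = (1/4)(3/4) = 3/16.
Weighting by the prior gives 2/3 · 3/16 = 1/8, 1/3 · 3/16 = 1/16; with total 3/16.
Dividing through by the total gives posterior P(bowl A | data) = 2/3, P(bowl B | data) = 1/3.
The predictive probability is P(red next | data) = (1/4)(2/3) + (3/4)(1/3) = 5/12.

0.4167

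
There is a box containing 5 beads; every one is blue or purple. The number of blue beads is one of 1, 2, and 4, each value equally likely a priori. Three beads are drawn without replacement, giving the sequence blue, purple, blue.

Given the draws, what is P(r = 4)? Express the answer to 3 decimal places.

0.667

For each hypothesis, P(data | H) works out to: P(data | r = 1) = (1/5)(4/4)(0/3) = 0; P(data | r = 2) = (2/5)(3/4)(1/3) = 1/10; P(data | r = 4) = (4/5)(1/4)(3/3) = 1/5.
Weighting by the prior gives 1/3 · 0 = 0, 1/3 · 1/10 = 1/30, 1/3 · 1/5 = 1/15; with total 1/10.
So P(r = 4 | data) = (1/15) / (1/10) = 2/3.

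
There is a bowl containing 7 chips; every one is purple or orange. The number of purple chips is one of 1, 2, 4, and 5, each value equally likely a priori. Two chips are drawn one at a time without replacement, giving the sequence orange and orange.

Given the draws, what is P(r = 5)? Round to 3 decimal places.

Under each hypothesis, the probability of the observed sequence is: P(data | r = 1) = (6/7)(5/6) = 5/7; P(data | r = 2) = (5/7)(4/6) = 10/21; P(data | r = 4) = (3/7)(2/6) = 1/7; P(data | r = 5) = (2/7)(1/6) = 1/21.
Weighting by the prior gives 1/4 · 5/7 = 5/28, 1/4 · 10/21 = 5/42, 1/4 · 1/7 = 1/28, 1/4 · 1/21 = 1/84; summing to 29/84.
So P(r = 5 | data) = (1/84) / (29/84) = 1/29.

0.034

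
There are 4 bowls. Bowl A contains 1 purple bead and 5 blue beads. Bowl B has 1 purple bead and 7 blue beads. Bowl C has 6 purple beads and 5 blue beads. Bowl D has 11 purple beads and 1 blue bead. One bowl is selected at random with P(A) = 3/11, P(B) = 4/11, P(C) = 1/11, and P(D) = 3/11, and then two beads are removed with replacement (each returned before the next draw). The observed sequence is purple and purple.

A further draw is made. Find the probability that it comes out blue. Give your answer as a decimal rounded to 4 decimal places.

The likelihood of the observed sequence under each hypothesis: P(data | bowl A) = (1/6)(1/6) = 0.027778; P(data | bowl B) = (1/8)(1/8) = 0.015625; P(data | bowl C) = (6/11)(6/11) = 0.29752; P(data | bowl D) = (11/12)(11/12) = 0.84028.
The prior-weighted likelihoods are 3/11 · 0.027778 = 0.0075758, 4/11 · 0.015625 = 0.0056818, 1/11 · 0.29752 = 0.027047, 3/11 · 0.84028 = 0.22917; with total 0.26947.
Normalising, the posterior is P(bowl A | data) = 0.028113, P(bowl B | data) = 0.021085, P(bowl C | data) = 0.10037, P(bowl D | data) = 0.85043.
So P(blue next | data) = Σ P(blue next | H) P(H | data) = (5/6)(0.028113) + (7/8)(0.021085) + (5/11)(0.10037) + (1/12)(0.85043) = 0.15837.

0.1584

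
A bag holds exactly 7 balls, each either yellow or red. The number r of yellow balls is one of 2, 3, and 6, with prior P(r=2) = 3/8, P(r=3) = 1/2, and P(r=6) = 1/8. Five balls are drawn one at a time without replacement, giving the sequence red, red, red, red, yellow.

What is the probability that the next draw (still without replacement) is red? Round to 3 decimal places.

For each hypothesis, P(data | H) works out to: P(data | r = 2) = (5/7)(4/6)(3/5)(2/4)(2/3) = 2/21; P(data | r = 3) = (4/7)(3/6)(2/5)(1/4)(3/3) = 1/35; P(data | r = 6) = (1/7)(0/6) = 0.
Multiplying each by its prior: 3/8 · 2/21 = 1/28, 1/2 · 1/35 = 1/70, 1/8 · 0 = 0; with total 1/20.
Normalising, the posterior is P(r = 2 | data) = 5/7, P(r = 3 | data) = 2/7, P(r = 6 | data) = 0.
So P(red next | data) = Σ P(red next | H) P(H | data) = (1/2)(5/7) + (0)(2/7) = 5/14.

0.357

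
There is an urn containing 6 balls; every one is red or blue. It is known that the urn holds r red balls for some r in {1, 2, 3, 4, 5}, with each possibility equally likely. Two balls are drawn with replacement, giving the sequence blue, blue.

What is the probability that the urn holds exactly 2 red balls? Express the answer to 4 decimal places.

Under each hypothesis, the probability of the observed sequence is: P(data | r = 1) = (5/6)(5/6) = 25/36; P(data | r = 2) = (4/6)(4/6) = 4/9; P(data | r = 3) = (3/6)(3/6) = 1/4; P(data | r = 4) = (2/6)(2/6) = 1/9; P(data | r = 5) = (1/6)(1/6) = 1/36.
Multiplying each by its prior: 1/5 · 25/36 = 5/36, 1/5 · 4/9 = 4/45, 1/5 · 1/4 = 1/20, 1/5 · 1/9 = 1/45, 1/5 · 1/36 = 1/180; with total 11/36.
Therefore the posterior P(r = 2 | data) = (4/45) / (11/36) = 16/55.

0.2909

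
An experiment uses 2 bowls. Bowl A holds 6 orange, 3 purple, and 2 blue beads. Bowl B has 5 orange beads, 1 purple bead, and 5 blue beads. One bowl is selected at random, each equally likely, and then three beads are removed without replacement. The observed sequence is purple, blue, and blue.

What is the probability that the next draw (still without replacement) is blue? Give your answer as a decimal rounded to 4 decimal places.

0.2885

For each hypothesis, P(data | H) works out to: P(data | bowl A) = (3/11)(2/10)(1/9) = 1/165; P(data | bowl B) = (1/11)(5/10)(4/9) = 2/99.
Multiplying each by its prior: 1/2 · 1/165 = 1/330, 1/2 · 2/99 = 1/99; these sum to 13/990.
Normalising, the posterior is P(bowl A | data) = 3/13, P(bowl B | data) = 10/13.
The predictive probability is P(blue next | data) = (0)(3/13) + (3/8)(10/13) = 15/52.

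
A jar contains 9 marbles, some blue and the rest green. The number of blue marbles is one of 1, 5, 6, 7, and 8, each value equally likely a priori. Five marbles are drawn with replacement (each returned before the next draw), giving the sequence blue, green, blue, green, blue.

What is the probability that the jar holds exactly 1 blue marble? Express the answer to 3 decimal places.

0.011

For each hypothesis, P(data | H) works out to: P(data | r = 1) = (1/9)(8/9)(1/9)(8/9)(1/9) = 0.0010838; P(data | r = 5) = (5/9)(4/9)(5/9)(4/9)(5/9) = 0.03387; P(data | r = 6) = (6/9)(3/9)(6/9)(3/9)(6/9) = 0.032922; P(data | r = 7) = (7/9)(2/9)(7/9)(2/9)(7/9) = 0.023235; P(data | r = 8) = (8/9)(1/9)(8/9)(1/9)(8/9) = 0.0086708.
The prior-weighted likelihoods are 1/5 · 0.0010838 = 0.00021677, 1/5 · 0.03387 = 0.006774, 1/5 · 0.032922 = 0.0065844, 1/5 · 0.023235 = 0.004647, 1/5 · 0.0086708 = 0.0017342; these sum to 0.019956.
So P(r = 1 | data) = (0.00021677) / (0.019956) = 0.010862.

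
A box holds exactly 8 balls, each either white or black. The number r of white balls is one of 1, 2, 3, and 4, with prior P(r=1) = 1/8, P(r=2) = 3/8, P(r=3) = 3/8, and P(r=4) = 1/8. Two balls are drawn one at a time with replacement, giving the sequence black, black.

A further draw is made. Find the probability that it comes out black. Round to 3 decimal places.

0.721

For each hypothesis, P(data | H) works out to: P(data | r = 1) = (7/8)(7/8) = 49/64; P(data | r = 2) = (6/8)(6/8) = 9/16; P(data | r = 3) = (5/8)(5/8) = 25/64; P(data | r = 4) = (4/8)(4/8) = 1/4.
Weighting by the prior gives 1/8 · 49/64 = 49/512, 3/8 · 9/16 = 27/128, 3/8 · 25/64 = 75/512, 1/8 · 1/4 = 1/32; with total 31/64.
Normalising, the posterior is P(r = 1 | data) = 49/248, P(r = 2 | data) = 27/62, P(r = 3 | data) = 75/248, P(r = 4 | data) = 2/31.
Averaging over the posterior, P(black next | data) = (7/8)(49/248) + (3/4)(27/62) + (5/8)(75/248) + (1/2)(2/31) = 715/992.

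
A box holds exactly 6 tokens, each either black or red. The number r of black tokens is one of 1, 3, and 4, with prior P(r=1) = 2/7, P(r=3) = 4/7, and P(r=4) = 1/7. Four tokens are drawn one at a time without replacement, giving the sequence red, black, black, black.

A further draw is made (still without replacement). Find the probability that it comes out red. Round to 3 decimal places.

0.800

For each hypothesis, P(data | H) works out to: P(data | r = 1) = (5/6)(1/5)(0/4) = 0; P(data | r = 3) = (3/6)(3/5)(2/4)(1/3) = 1/20; P(data | r = 4) = (2/6)(4/5)(3/4)(2/3) = 2/15.
Weighting by the prior gives 2/7 · 0 = 0, 4/7 · 1/20 = 1/35, 1/7 · 2/15 = 2/105; these sum to 1/21.
Normalising, the posterior is P(r = 1 | data) = 0, P(r = 3 | data) = 3/5, P(r = 4 | data) = 2/5.
The predictive probability is P(red next | data) = (1)(3/5) + (1/2)(2/5) = 4/5.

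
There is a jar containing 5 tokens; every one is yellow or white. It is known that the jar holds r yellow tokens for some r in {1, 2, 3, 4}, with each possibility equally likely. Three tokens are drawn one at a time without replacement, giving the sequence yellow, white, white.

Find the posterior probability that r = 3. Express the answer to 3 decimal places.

For each hypothesis, P(data | H) works out to: P(data | r = 1) = (1/5)(4/4)(3/3) = 1/5; P(data | r = 2) = (2/5)(3/4)(2/3) = 1/5; P(data | r = 3) = (3/5)(2/4)(1/3) = 1/10; P(data | r = 4) = (4/5)(1/4)(0/3) = 0.
Weighting by the prior gives 1/4 · 1/5 = 1/20, 1/4 · 1/5 = 1/20, 1/4 · 1/10 = 1/40, 1/4 · 0 = 0; with total 1/8.
By Bayes' rule, P(r = 3 | data) = (1/40) / (1/8) = 1/5.

0.200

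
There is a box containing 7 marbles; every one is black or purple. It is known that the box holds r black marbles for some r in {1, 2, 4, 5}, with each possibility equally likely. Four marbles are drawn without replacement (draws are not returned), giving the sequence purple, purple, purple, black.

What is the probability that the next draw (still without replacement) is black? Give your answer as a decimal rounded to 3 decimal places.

Compute the likelihood of the observed sequence for each case: P(data | r = 1) = (6/7)(5/6)(4/5)(1/4) = 1/7; P(data | r = 2) = (5/7)(4/6)(3/5)(2/4) = 1/7; P(data | r = 4) = (3/7)(2/6)(1/5)(4/4) = 1/35; P(data | r = 5) = (2/7)(1/6)(0/5) = 0.
The prior-weighted likelihoods are 1/4 · 1/7 = 1/28, 1/4 · 1/7 = 1/28, 1/4 · 1/35 = 1/140, 1/4 · 0 = 0; these sum to 11/140.
Dividing through by the total gives posterior P(r = 1 | data) = 5/11, P(r = 2 | data) = 5/11, P(r = 4 | data) = 1/11, P(r = 5 | data) = 0.
So P(black next | data) = Σ P(black next | H) P(H | data) = (0)(5/11) + (1/3)(5/11) + (1)(1/11) = 8/33.

0.242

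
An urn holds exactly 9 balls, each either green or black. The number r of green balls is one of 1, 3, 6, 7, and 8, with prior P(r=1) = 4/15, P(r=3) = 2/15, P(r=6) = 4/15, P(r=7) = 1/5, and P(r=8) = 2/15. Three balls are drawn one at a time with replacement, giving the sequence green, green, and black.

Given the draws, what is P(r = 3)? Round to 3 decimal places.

0.109

The likelihood of the observed sequence under each hypothesis: P(data | r = 1) = (1/9)(1/9)(8/9) = 0.010974; P(data | r = 3) = (3/9)(3/9)(6/9) = 0.074074; P(data | r = 6) = (6/9)(6/9)(3/9) = 0.14815; P(data | r = 7) = (7/9)(7/9)(2/9) = 0.13443; P(data | r = 8) = (8/9)(8/9)(1/9) = 0.087791.
The prior-weighted likelihoods are 4/15 · 0.010974 = 0.0029264, 2/15 · 0.074074 = 0.0098765, 4/15 · 0.14815 = 0.039506, 1/5 · 0.13443 = 0.026886, 2/15 · 0.087791 = 0.011706; these sum to 0.090901.
So P(r = 3 | data) = (0.0098765) / (0.090901) = 0.10865.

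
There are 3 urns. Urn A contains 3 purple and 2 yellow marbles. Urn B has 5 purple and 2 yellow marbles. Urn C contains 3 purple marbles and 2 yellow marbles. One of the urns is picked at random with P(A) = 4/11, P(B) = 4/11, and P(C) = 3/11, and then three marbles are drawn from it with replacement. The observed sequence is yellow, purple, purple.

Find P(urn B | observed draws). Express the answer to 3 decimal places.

Compute the likelihood of the observed sequence for each case: P(data | urn A) = (2/5)(3/5)(3/5) = 0.144; P(data | urn B) = (2/7)(5/7)(5/7) = 0.14577; P(data | urn C) = (2/5)(3/5)(3/5) = 0.144.
Weighting by the prior gives 4/11 · 0.144 = 0.052364, 4/11 · 0.14577 = 0.053008, 3/11 · 0.144 = 0.039273; these sum to 0.14464.
Therefore the posterior P(urn B | data) = (0.053008) / (0.14464) = 0.36647.

0.366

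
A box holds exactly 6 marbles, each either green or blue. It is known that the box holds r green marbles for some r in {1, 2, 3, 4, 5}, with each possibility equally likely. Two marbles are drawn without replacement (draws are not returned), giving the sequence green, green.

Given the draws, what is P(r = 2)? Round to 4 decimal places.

For each hypothesis, P(data | H) works out to: P(data | r = 1) = (1/6)(0/5) = 0; P(data | r = 2) = (2/6)(1/5) = 1/15; P(data | r = 3) = (3/6)(2/5) = 1/5; P(data | r = 4) = (4/6)(3/5) = 2/5; P(data | r = 5) = (5/6)(4/5) = 2/3.
Multiplying each by its prior: 1/5 · 0 = 0, 1/5 · 1/15 = 1/75, 1/5 · 1/5 = 1/25, 1/5 · 2/5 = 2/25, 1/5 · 2/3 = 2/15; these sum to 4/15.
Hence P(r = 2 | data) = (1/75) / (4/15) = 1/20.

0.0500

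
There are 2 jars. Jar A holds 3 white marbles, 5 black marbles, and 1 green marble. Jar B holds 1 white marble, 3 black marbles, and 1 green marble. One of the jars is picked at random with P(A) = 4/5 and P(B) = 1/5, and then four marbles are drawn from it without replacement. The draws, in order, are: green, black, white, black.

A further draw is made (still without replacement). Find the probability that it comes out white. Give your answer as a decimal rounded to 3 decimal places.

0.245

The likelihood of the observed sequence under each hypothesis: P(data | jar A) = (1/9)(5/8)(3/7)(4/6) = 0.019841; P(data | jar B) = (1/5)(3/4)(1/3)(2/2) = 0.05.
Multiplying each by its prior: 4/5 · 0.019841 = 0.015873, 1/5 · 0.05 = 0.01; summing to 0.025873.
Normalising, the posterior is P(jar A | data) = 0.6135, P(jar B | data) = 0.3865.
The predictive probability is P(white next | data) = (2/5)(0.6135) + (0)(0.3865) = 0.2454.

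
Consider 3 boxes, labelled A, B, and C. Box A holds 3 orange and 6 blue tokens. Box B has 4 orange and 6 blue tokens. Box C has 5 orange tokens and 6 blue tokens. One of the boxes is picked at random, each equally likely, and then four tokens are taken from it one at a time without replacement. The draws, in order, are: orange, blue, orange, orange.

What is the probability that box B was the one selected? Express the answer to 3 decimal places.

0.332

Compute the likelihood of the observed sequence for each case: P(data | box A) = (3/9)(6/8)(2/7)(1/6) = 0.011905; P(data | box B) = (4/10)(6/9)(3/8)(2/7) = 0.028571; P(data | box C) = (5/11)(6/10)(4/9)(3/8) = 0.045455.
The prior-weighted likelihoods are 1/3 · 0.011905 = 0.0039683, 1/3 · 0.028571 = 0.0095238, 1/3 · 0.045455 = 0.015152; these sum to 0.028644.
By Bayes' rule, P(box B | data) = (0.0095238) / (0.028644) = 0.33249.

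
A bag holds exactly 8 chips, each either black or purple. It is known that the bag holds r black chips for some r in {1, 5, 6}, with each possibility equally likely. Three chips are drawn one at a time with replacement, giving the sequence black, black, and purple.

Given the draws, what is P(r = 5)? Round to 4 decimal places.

0.4870

Under each hypothesis, the probability of the observed sequence is: P(data | r = 1) = (1/8)(1/8)(7/8) = 0.013672; P(data | r = 5) = (5/8)(5/8)(3/8) = 0.14648; P(data | r = 6) = (6/8)(6/8)(2/8) = 0.14062.
Weighting by the prior gives 1/3 · 0.013672 = 0.0045573, 1/3 · 0.14648 = 0.048828, 1/3 · 0.14062 = 0.046875; these sum to 0.10026.
Therefore the posterior P(r = 5 | data) = (0.048828) / (0.10026) = 0.48701.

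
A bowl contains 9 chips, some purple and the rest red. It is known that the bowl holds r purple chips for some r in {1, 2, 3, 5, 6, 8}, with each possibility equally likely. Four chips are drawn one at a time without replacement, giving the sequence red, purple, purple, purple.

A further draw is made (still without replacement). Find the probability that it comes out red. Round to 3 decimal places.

Under each hypothesis, the probability of the observed sequence is: P(data | r = 1) = (8/9)(1/8)(0/7) = 0; P(data | r = 2) = (7/9)(2/8)(1/7)(0/6) = 0; P(data | r = 3) = (6/9)(3/8)(2/7)(1/6) = 1/84; P(data | r = 5) = (4/9)(5/8)(4/7)(3/6) = 5/63; P(data | r = 6) = (3/9)(6/8)(5/7)(4/6) = 5/42; P(data | r = 8) = (1/9)(8/8)(7/7)(6/6) = 1/9.
The prior-weighted likelihoods are 1/6 · 0 = 0, 1/6 · 0 = 0, 1/6 · 1/84 = 1/504, 1/6 · 5/63 = 5/378, 1/6 · 5/42 = 5/252, 1/6 · 1/9 = 1/54; with total 3/56.
Normalising, the posterior is P(r = 1 | data) = 0, P(r = 2 | data) = 0, P(r = 3 | data) = 1/27, P(r = 5 | data) = 20/81, P(r = 6 | data) = 10/27, P(r = 8 | data) = 28/81.
Averaging over the posterior, P(red next | data) = (1)(1/27) + (3/5)(20/81) + (2/5)(10/27) + (0)(28/81) = 1/3.

0.333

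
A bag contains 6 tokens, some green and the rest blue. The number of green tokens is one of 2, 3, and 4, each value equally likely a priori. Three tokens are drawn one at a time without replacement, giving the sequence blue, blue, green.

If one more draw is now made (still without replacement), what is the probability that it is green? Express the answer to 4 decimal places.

0.5600

For each hypothesis, P(data | H) works out to: P(data | r = 2) = (4/6)(3/5)(2/4) = 1/5; P(data | r = 3) = (3/6)(2/5)(3/4) = 3/20; P(data | r = 4) = (2/6)(1/5)(4/4) = 1/15.
The prior-weighted likelihoods are 1/3 · 1/5 = 1/15, 1/3 · 3/20 = 1/20, 1/3 · 1/15 = 1/45; summing to 5/36.
The posterior is then P(r = 2 | data) = 12/25, P(r = 3 | data) = 9/25, P(r = 4 | data) = 4/25.
So P(green next | data) = Σ P(green next | H) P(H | data) = (1/3)(12/25) + (2/3)(9/25) + (1)(4/25) = 14/25.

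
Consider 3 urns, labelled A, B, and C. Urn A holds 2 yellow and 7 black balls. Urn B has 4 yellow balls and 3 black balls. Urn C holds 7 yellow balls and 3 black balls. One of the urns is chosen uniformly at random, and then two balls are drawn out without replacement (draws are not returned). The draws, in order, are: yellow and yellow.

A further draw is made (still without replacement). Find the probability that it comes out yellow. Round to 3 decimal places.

Under each hypothesis, the probability of the observed sequence is: P(data | urn A) = (2/9)(1/8) = 0.027778; P(data | urn B) = (4/7)(3/6) = 0.28571; P(data | urn C) = (7/10)(6/9) = 0.46667.
Weighting by the prior gives 1/3 · 0.027778 = 0.0092593, 1/3 · 0.28571 = 0.095238, 1/3 · 0.46667 = 0.15556; with total 0.26005.
The posterior is then P(urn A | data) = 0.035605, P(urn B | data) = 0.36623, P(urn C | data) = 0.59817.
So P(yellow next | data) = Σ P(yellow next | H) P(H | data) = (0)(0.035605) + (2/5)(0.36623) + (5/8)(0.59817) = 0.52035.

0.520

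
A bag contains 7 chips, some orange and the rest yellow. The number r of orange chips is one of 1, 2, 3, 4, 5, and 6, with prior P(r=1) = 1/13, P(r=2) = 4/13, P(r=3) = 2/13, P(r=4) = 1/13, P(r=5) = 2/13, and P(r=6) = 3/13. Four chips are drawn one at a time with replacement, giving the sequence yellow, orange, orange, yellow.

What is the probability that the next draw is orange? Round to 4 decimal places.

Under each hypothesis, the probability of the observed sequence is: P(data | r = 1) = (6/7)(1/7)(1/7)(6/7) = 0.014994; P(data | r = 2) = (5/7)(2/7)(2/7)(5/7) = 0.041649; P(data | r = 3) = (4/7)(3/7)(3/7)(4/7) = 0.059975; P(data | r = 4) = (3/7)(4/7)(4/7)(3/7) = 0.059975; P(data | r = 5) = (2/7)(5/7)(5/7)(2/7) = 0.041649; P(data | r = 6) = (1/7)(6/7)(6/7)(1/7) = 0.014994.
The prior-weighted likelihoods are 1/13 · 0.014994 = 0.0011534, 4/13 · 0.041649 = 0.012815, 2/13 · 0.059975 = 0.0092269, 1/13 · 0.059975 = 0.0046135, 2/13 · 0.041649 = 0.0064076, 3/13 · 0.014994 = 0.0034601; summing to 0.037677.
Dividing through by the total gives posterior P(r = 1 | data) = 0.030612, P(r = 2 | data) = 0.34014, P(r = 3 | data) = 0.2449, P(r = 4 | data) = 0.12245, P(r = 5 | data) = 0.17007, P(r = 6 | data) = 0.091837.
So P(orange next | data) = Σ P(orange next | H) P(H | data) = (1/7)(0.030612) + (2/7)(0.34014) + (3/7)(0.2449) + (4/7)(0.12245) + (5/7)(0.17007) + (6/7)(0.091837) = 0.47668.

0.4767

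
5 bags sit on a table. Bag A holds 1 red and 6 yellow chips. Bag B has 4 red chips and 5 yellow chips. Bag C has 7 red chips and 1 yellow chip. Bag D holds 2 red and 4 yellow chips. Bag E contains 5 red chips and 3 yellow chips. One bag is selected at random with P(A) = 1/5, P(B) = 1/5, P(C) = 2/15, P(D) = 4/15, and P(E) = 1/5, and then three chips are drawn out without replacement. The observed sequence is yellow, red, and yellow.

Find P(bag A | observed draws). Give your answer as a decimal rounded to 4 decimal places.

0.2173

The likelihood of the observed sequence under each hypothesis: P(data | bag A) = (6/7)(1/6)(5/5) = 0.14286; P(data | bag B) = (5/9)(4/8)(4/7) = 0.15873; P(data | bag C) = (1/8)(7/7)(0/6) = 0; P(data | bag D) = (4/6)(2/5)(3/4) = 0.2; P(data | bag E) = (3/8)(5/7)(2/6) = 0.089286.
Weighting by the prior gives 1/5 · 0.14286 = 0.028571, 1/5 · 0.15873 = 0.031746, 2/15 · 0 = 0, 4/15 · 0.2 = 0.053333, 1/5 · 0.089286 = 0.017857; these sum to 0.13151.
By Bayes' rule, P(bag A | data) = (0.028571) / (0.13151) = 0.21726.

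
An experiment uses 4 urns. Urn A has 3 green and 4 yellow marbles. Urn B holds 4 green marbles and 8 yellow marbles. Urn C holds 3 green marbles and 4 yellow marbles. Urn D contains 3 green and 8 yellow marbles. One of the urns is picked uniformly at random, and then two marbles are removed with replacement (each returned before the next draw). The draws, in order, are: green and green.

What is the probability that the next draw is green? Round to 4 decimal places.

0.3885

The likelihood of the observed sequence under each hypothesis: P(data | urn A) = (3/7)(3/7) = 0.18367; P(data | urn B) = (4/12)(4/12) = 0.11111; P(data | urn C) = (3/7)(3/7) = 0.18367; P(data | urn D) = (3/11)(3/11) = 0.07438.
Weighting by the prior gives 1/4 · 0.18367 = 0.045918, 1/4 · 0.11111 = 0.027778, 1/4 · 0.18367 = 0.045918, 1/4 · 0.07438 = 0.018595; with total 0.13821.
Dividing through by the total gives posterior P(urn A | data) = 0.33224, P(urn B | data) = 0.20098, P(urn C | data) = 0.33224, P(urn D | data) = 0.13454.
The predictive probability is P(green next | data) = (3/7)(0.33224) + (1/3)(0.20098) + (3/7)(0.33224) + (3/11)(0.13454) = 0.38846.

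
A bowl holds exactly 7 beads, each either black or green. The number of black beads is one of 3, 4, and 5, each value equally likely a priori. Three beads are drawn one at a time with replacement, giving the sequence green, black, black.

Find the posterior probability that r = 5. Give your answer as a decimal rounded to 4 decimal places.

Under each hypothesis, the probability of the observed sequence is: P(data | r = 3) = (4/7)(3/7)(3/7) = 0.10496; P(data | r = 4) = (3/7)(4/7)(4/7) = 0.13994; P(data | r = 5) = (2/7)(5/7)(5/7) = 0.14577.
Multiplying each by its prior: 1/3 · 0.10496 = 0.034985, 1/3 · 0.13994 = 0.046647, 1/3 · 0.14577 = 0.048591; summing to 0.13022.
Hence P(r = 5 | data) = (0.048591) / (0.13022) = 0.37313.

0.3731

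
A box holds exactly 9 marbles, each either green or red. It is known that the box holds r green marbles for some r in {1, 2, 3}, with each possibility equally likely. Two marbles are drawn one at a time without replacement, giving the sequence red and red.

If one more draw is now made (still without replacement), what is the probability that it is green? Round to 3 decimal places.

0.257

For each hypothesis, P(data | H) works out to: P(data | r = 1) = (8/9)(7/8) = 7/9; P(data | r = 2) = (7/9)(6/8) = 7/12; P(data | r = 3) = (6/9)(5/8) = 5/12.
Multiplying each by its prior: 1/3 · 7/9 = 7/27, 1/3 · 7/12 = 7/36, 1/3 · 5/12 = 5/36; with total 16/27.
Dividing through by the total gives posterior P(r = 1 | data) = 7/16, P(r = 2 | data) = 21/64, P(r = 3 | data) = 15/64.
So P(green next | data) = Σ P(green next | H) P(H | data) = (1/7)(7/16) + (2/7)(21/64) + (3/7)(15/64) = 115/448.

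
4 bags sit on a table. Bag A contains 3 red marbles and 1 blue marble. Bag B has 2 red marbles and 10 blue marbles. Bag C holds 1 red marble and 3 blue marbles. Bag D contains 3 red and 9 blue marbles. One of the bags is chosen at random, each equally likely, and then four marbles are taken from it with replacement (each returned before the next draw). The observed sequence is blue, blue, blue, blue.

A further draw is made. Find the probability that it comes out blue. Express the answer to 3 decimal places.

0.784

Compute the likelihood of the observed sequence for each case: P(data | bag A) = (1/4)(1/4)(1/4)(1/4) = 0.0039062; P(data | bag B) = (10/12)(10/12)(10/12)(10/12) = 0.48225; P(data | bag C) = (3/4)(3/4)(3/4)(3/4) = 0.31641; P(data | bag D) = (9/12)(9/12)(9/12)(9/12) = 0.31641.
Multiplying each by its prior: 1/4 · 0.0039062 = 0.00097656, 1/4 · 0.48225 = 0.12056, 1/4 · 0.31641 = 0.079102, 1/4 · 0.31641 = 0.079102; with total 0.27974.
Dividing through by the total gives posterior P(bag A | data) = 0.0034909, P(bag B | data) = 0.43098, P(bag C | data) = 0.28277, P(bag D | data) = 0.28277.
Averaging over the posterior, P(blue next | data) = (1/4)(0.0034909) + (5/6)(0.43098) + (3/4)(0.28277) + (3/4)(0.28277) = 0.78417.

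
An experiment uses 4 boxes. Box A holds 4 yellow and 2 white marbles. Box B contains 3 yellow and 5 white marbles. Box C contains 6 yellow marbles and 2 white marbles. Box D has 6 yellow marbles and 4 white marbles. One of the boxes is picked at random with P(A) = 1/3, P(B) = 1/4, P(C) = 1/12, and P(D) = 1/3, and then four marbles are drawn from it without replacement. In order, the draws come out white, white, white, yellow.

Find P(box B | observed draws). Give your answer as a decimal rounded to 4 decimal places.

0.7377

For each hypothesis, P(data | H) works out to: P(data | box A) = (2/6)(1/5)(0/4) = 0; P(data | box B) = (5/8)(4/7)(3/6)(3/5) = 0.10714; P(data | box C) = (2/8)(1/7)(0/6) = 0; P(data | box D) = (4/10)(3/9)(2/8)(6/7) = 0.028571.
The prior-weighted likelihoods are 1/3 · 0 = 0, 1/4 · 0.10714 = 0.026786, 1/12 · 0 = 0, 1/3 · 0.028571 = 0.0095238; with total 0.03631.
Hence P(box B | data) = (0.026786) / (0.03631) = 0.7377.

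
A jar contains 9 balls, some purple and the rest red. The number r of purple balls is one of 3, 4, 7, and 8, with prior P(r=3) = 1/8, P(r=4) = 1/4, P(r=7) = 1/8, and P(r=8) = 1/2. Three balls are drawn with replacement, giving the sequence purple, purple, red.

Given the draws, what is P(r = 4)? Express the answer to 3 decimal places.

0.282

Under each hypothesis, the probability of the observed sequence is: P(data | r = 3) = (3/9)(3/9)(6/9) = 0.074074; P(data | r = 4) = (4/9)(4/9)(5/9) = 0.10974; P(data | r = 7) = (7/9)(7/9)(2/9) = 0.13443; P(data | r = 8) = (8/9)(8/9)(1/9) = 0.087791.
Weighting by the prior gives 1/8 · 0.074074 = 0.0092593, 1/4 · 0.10974 = 0.027435, 1/8 · 0.13443 = 0.016804, 1/2 · 0.087791 = 0.043896; with total 0.097394.
So P(r = 4 | data) = (0.027435) / (0.097394) = 0.28169.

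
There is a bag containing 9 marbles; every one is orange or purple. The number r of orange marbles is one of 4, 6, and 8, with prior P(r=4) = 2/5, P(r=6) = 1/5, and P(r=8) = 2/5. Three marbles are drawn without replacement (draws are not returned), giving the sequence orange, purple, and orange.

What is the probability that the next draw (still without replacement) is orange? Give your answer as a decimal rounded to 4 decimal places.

0.6584

The likelihood of the observed sequence under each hypothesis: P(data | r = 4) = (4/9)(5/8)(3/7) = 5/42; P(data | r = 6) = (6/9)(3/8)(5/7) = 5/28; P(data | r = 8) = (8/9)(1/8)(7/7) = 1/9.
The prior-weighted likelihoods are 2/5 · 5/42 = 1/21, 1/5 · 5/28 = 1/28, 2/5 · 1/9 = 2/45; summing to 23/180.
The posterior is then P(r = 4 | data) = 60/161, P(r = 6 | data) = 45/161, P(r = 8 | data) = 8/23.
So P(orange next | data) = Σ P(orange next | H) P(H | data) = (1/3)(60/161) + (2/3)(45/161) + (1)(8/23) = 106/161.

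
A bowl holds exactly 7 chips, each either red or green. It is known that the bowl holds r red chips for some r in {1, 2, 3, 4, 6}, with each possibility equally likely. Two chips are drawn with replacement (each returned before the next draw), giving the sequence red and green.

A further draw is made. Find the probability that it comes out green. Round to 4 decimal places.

0.5466

Compute the likelihood of the observed sequence for each case: P(data | r = 1) = (1/7)(6/7) = 6/49; P(data | r = 2) = (2/7)(5/7) = 10/49; P(data | r = 3) = (3/7)(4/7) = 12/49; P(data | r = 4) = (4/7)(3/7) = 12/49; P(data | r = 6) = (6/7)(1/7) = 6/49.
Multiplying each by its prior: 1/5 · 6/49 = 6/245, 1/5 · 10/49 = 2/49, 1/5 · 12/49 = 12/245, 1/5 · 12/49 = 12/245, 1/5 · 6/49 = 6/245; with total 46/245.
Dividing through by the total gives posterior P(r = 1 | data) = 3/23, P(r = 2 | data) = 5/23, P(r = 3 | data) = 6/23, P(r = 4 | data) = 6/23, P(r = 6 | data) = 3/23.
Averaging over the posterior, P(green next | data) = (6/7)(3/23) + (5/7)(5/23) + (4/7)(6/23) + (3/7)(6/23) + (1/7)(3/23) = 88/161.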